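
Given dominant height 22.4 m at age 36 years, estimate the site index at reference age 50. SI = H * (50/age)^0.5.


50/36 = 1.38889
(1.38889)^0.5 = 1.17851
SI = 22.4 * 1.17851 = 26.3986 ≈ 26.4 m

26.4 m


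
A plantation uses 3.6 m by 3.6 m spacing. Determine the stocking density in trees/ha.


N = 10000 / 3.6^2 = 10000 / 12.96 = 771.605 ≈ 772 trees/ha

772 trees/ha


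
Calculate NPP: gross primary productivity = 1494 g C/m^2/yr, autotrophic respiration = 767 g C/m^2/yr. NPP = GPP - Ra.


NPP = GPP - Ra = 1494 - 767 = 727 g C/m^2/yr

727 g C/m^2/yr


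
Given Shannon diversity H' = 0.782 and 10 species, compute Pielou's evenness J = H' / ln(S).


ln(10) = 2.30259
J = H' / ln(S) = 0.782 / 2.30259 = 0.339618 ≈ 0.3396

0.3396


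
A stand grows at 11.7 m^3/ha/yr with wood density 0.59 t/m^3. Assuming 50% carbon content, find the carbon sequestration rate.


C = 11.7 * 0.59 * 0.5 = 3.4515 ≈ 3.45 t C/ha/yr

3.45 t C/ha/yr


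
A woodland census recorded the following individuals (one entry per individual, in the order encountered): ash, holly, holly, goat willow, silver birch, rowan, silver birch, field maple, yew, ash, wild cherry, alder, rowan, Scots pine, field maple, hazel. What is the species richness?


Total individuals logged = 16
Distinct species (count of individuals): ash (2), holly (2), goat willow (1), silver birch (2), rowan (2), field maple (2), yew (1), wild cherry (1), alder (1), Scots pine (1), hazel (1)
Species richness = number of distinct species = 11

11


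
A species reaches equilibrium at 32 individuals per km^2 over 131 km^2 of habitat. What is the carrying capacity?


K = 32 * 131 = 4192 individuals

4192 individuals


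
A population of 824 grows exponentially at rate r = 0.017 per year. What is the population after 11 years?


r*t = 0.017 * 11 = 0.187
exp(0.187) = 1.20563
N = 824 * 1.20563 = 993.439 ≈ 993

993


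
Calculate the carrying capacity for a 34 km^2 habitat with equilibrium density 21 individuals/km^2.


K = 21 * 34 = 714 individuals

714 individuals


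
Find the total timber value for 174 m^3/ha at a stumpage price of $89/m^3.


Value = 174 * 89 = $15486/ha

$15486/ha


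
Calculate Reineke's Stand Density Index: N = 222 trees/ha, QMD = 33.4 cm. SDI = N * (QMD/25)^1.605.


QMD/25 = 33.4/25 = 1.336
(1.336)^1.605 = exp(1.605 * ln(1.336)) = exp(1.605 * 0.289680) = exp(0.464936) = 1.59191
SDI = 222 * 1.59191 = 353.404 ≈ 353

353


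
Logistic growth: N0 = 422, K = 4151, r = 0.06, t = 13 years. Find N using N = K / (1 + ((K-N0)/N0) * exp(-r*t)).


(K - N0)/N0 = (4151 - 422)/422 = 3729/422 = 8.83649
r*t = 0.06 * 13 = 0.78; exp(-0.78) = 0.458406
8.83649 * 0.458406 = 4.05070
1 + 4.05070 = 5.05070
N = 4151 / 5.05070 = 821.866 ≈ 822

822


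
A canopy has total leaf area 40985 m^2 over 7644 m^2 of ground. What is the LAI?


LAI = 40985 / 7644 = 5.3617 ≈ 5.36

5.36


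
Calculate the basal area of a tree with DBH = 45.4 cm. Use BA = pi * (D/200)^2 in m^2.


D/200 = 45.4/200 = 0.227 m
(D/200)^2 = 0.227^2 = 0.051529
BA = 3.141593 * 0.051529 = 0.161883 ≈ 0.1619 m^2

0.1619 m^2


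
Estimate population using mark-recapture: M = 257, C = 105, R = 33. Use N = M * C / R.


N = M * C / R = 257 * 105 / 33 = 26985 / 33 = 817.73 ≈ 818

818 individuals


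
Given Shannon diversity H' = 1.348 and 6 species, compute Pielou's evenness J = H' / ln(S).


ln(6) = 1.79176
J = H' / ln(S) = 1.348 / 1.79176 = 0.752333 ≈ 0.7523

0.7523


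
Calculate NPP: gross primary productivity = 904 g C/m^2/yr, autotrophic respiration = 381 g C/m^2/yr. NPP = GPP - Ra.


NPP = GPP - Ra = 904 - 381 = 523 g C/m^2/yr

523 g C/m^2/yr


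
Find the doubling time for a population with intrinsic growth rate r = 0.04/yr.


td = ln(2) / 0.04 = 0.693147 / 0.04 = 17.3287 ≈ 17.3 years

17.3 years


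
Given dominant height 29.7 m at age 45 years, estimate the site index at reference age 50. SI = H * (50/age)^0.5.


50/45 = 1.11111
(1.11111)^0.5 = 1.05409
SI = 29.7 * 1.05409 = 31.3065 ≈ 31.3 m

31.3 m


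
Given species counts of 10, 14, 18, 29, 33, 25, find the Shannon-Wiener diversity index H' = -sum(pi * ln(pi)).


Total N = 10 + 14 + 18 + 29 + 33 + 25 = 129
Per-species terms:
  p = 10/129 = 0.077519; ln(p) = -2.557232; p*ln(p) = 0.077519 * (-2.557232) = -0.198234
  p = 14/129 = 0.108527; ln(p) = -2.220756; p*ln(p) = 0.108527 * (-2.220756) = -0.241012
  p = 18/129 = 0.139535; ln(p) = -1.969440; p*ln(p) = 0.139535 * (-1.969440) = -0.274806
  p = 29/129 = 0.224806; ln(p) = -1.492517; p*ln(p) = 0.224806 * (-1.492517) = -0.335527
  p = 33/129 = 0.255814; ln(p) = -1.363305; p*ln(p) = 0.255814 * (-1.363305) = -0.348753
  p = 25/129 = 0.193798; ln(p) = -1.640939; p*ln(p) = 0.193798 * (-1.640939) = -0.318011
sum(p*ln(p)) = (-0.198234) + (-0.241012) + (-0.274806) + (-0.335527) + (-0.348753) + (-0.318011) = -1.716343
H' = -(-1.716343) = 1.716343 ≈ 1.7163

1.7163


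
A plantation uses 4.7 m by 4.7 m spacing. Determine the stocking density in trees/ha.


N = 10000 / 4.7^2 = 10000 / 22.09 = 452.694 ≈ 453 trees/ha

453 trees/ha


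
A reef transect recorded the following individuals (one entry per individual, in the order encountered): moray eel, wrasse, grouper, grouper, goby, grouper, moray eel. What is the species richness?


Total individuals logged = 7
Distinct species (count of individuals): moray eel (2), wrasse (1), grouper (3), goby (1)
Species richness = number of distinct species = 4

4


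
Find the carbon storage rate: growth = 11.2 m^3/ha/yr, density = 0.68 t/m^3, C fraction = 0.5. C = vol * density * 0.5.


C = 11.2 * 0.68 * 0.5 = 3.808 ≈ 3.81 t C/ha/yr

3.81 t C/ha/yr


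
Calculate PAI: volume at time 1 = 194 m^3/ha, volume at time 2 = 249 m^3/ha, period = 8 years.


PAI = (V2 - V1) / period = (249 - 194) / 8 = 55 / 8 = 6.8750 ≈ 6.88 m^3/ha/yr

6.88 m^3/ha/yr


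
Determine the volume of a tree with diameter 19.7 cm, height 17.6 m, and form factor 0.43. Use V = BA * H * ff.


(D/200)^2 = (19.7/200)^2 = 0.0985^2 = 0.00970225
BA = 3.141593 * 0.00970225 = 0.0304805 m^2
V = 0.0304805 * 17.6 * 0.43 = 0.230676 ≈ 0.231 m^3

0.231 m^3


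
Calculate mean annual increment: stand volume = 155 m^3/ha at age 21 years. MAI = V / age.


MAI = 155 / 21 = 7.3810 ≈ 7.38 m^3/ha/yr

7.38 m^3/ha/yr


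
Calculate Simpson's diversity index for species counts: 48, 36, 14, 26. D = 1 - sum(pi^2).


Total N = 48 + 36 + 14 + 26 = 124
Per-species terms:
  p = 48/124 = 0.387097; p^2 = 0.387097^2 = 0.149844
  p = 36/124 = 0.290323; p^2 = 0.290323^2 = 0.084287
  p = 14/124 = 0.112903; p^2 = 0.112903^2 = 0.012747
  p = 26/124 = 0.209677; p^2 = 0.209677^2 = 0.043964
sum(p^2) = 0.149844 + 0.084287 + 0.012747 + 0.043964 = 0.290842
D = 1 - 0.290842 = 0.709158 ≈ 0.7092

0.7092


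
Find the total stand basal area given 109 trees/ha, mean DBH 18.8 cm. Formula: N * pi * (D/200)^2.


(D/200)^2 = (18.8/200)^2 = 0.094^2 = 0.008836
Individual BA = 3.141593 * 0.008836 = 0.0277591 m^2
Stand BA = 109 * 0.0277591 = 3.02574 ≈ 3.03 m^2/ha

3.03 m^2/ha


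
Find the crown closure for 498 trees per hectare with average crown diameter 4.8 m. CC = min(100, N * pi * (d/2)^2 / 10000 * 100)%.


(d/2)^2 = (4.8/2)^2 = 2.4^2 = 5.76
Crown area = 3.141593 * 5.76 = 18.0956 m^2
N * area / 10000 * 100 = 498 * 18.0956 / 10000 * 100 = 90.1161
CC = min(100, 90.1161) = 90.1161 ≈ 90.1%

90.1%


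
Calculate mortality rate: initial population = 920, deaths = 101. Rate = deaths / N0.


Mortality rate = 101 / 920 = 0.109783 ≈ 0.1098

0.1098


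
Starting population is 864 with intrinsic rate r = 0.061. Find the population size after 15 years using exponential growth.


r*t = 0.061 * 15 = 0.915
exp(0.915) = 2.49678
N = 864 * 2.49678 = 2157.22 ≈ 2157

2157


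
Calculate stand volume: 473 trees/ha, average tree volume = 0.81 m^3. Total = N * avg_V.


V_stand = 473 * 0.81 = 383.13 ≈ 383.1 m^3/ha

383.1 m^3/ha


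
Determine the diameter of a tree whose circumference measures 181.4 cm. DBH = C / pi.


DBH = C / pi = 181.4 / 3.141593 = 57.7414 ≈ 57.74 cm

57.74 cm


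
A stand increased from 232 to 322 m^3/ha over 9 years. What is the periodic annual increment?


PAI = (V2 - V1) / period = (322 - 232) / 9 = 90 / 9 = 10.00 m^3/ha/yr

10.00 m^3/ha/yr


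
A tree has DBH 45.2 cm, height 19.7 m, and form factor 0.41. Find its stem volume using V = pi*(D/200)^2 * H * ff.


(D/200)^2 = (45.2/200)^2 = 0.226^2 = 0.051076
BA = 3.141593 * 0.051076 = 0.160460 m^2
V = 0.160460 * 19.7 * 0.41 = 1.29604 ≈ 1.296 m^3

1.296 m^3


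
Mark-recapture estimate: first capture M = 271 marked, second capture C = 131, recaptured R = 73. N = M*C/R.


N = M * C / R = 271 * 131 / 73 = 35501 / 73 = 486.32 ≈ 486

486 individuals


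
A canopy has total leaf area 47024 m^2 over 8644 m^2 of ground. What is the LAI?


LAI = 47024 / 8644 = 5.4401 ≈ 5.44

5.44


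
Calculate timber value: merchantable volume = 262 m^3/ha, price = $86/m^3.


Value = 262 * 86 = $22532/ha

$22532/ha


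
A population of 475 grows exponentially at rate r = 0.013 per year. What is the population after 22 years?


r*t = 0.013 * 22 = 0.286
exp(0.286) = 1.33109
N = 475 * 1.33109 = 632.268 ≈ 632

632


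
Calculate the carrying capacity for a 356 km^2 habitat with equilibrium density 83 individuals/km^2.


K = 83 * 356 = 29548 individuals

29548 individuals


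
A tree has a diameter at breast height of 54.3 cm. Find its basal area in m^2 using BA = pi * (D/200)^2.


D/200 = 54.3/200 = 0.2715 m
(D/200)^2 = 0.2715^2 = 0.07371225
BA = 3.141593 * 0.07371225 = 0.231574 ≈ 0.2316 m^2

0.2316 m^2


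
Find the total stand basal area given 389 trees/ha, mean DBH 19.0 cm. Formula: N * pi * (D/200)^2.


(D/200)^2 = (19.0/200)^2 = 0.095^2 = 0.009025
Individual BA = 3.141593 * 0.009025 = 0.0283529 m^2
Stand BA = 389 * 0.0283529 = 11.0293 ≈ 11.03 m^2/ha

11.03 m^2/ha


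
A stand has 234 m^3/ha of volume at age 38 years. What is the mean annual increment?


MAI = 234 / 38 = 6.1579 ≈ 6.16 m^3/ha/yr

6.16 m^3/ha/yr


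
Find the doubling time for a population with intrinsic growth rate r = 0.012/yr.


td = ln(2) / 0.012 = 0.693147 / 0.012 = 57.7623 ≈ 57.8 years

57.8 years


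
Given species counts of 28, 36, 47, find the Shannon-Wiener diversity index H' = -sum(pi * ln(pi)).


Total N = 28 + 36 + 47 = 111
Per-species terms:
  p = 28/111 = 0.252252; ln(p) = -1.377327; p*ln(p) = 0.252252 * (-1.377327) = -0.347433
  p = 36/111 = 0.324324; ln(p) = -1.126012; p*ln(p) = 0.324324 * (-1.126012) = -0.365193
  p = 47/111 = 0.423423; ln(p) = -0.859384; p*ln(p) = 0.423423 * (-0.859384) = -0.363883
sum(p*ln(p)) = (-0.347433) + (-0.365193) + (-0.363883) = -1.076509
H' = -(-1.076509) = 1.076509 ≈ 1.0765

1.0765


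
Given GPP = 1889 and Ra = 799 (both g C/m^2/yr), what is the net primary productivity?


NPP = GPP - Ra = 1889 - 799 = 1090 g C/m^2/yr

1090 g C/m^2/yr


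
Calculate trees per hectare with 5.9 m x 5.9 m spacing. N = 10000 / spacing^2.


N = 10000 / 5.9^2 = 10000 / 34.81 = 287.274 ≈ 287 trees/ha

287 trees/ha


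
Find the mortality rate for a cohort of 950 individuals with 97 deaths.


Mortality rate = 97 / 950 = 0.102105 ≈ 0.1021

0.1021


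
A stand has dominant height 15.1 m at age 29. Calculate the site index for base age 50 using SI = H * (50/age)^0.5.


50/29 = 1.72414
(1.72414)^0.5 = 1.31307
SI = 15.1 * 1.31307 = 19.8274 ≈ 19.8 m

19.8 m


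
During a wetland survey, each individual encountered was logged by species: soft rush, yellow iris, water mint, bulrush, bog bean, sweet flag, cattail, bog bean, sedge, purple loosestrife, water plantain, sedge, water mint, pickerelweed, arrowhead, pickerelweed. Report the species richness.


Total individuals logged = 16
Distinct species (count of individuals): soft rush (1), yellow iris (1), water mint (2), bulrush (1), bog bean (2), sweet flag (1), cattail (1), sedge (2), purple loosestrife (1), water plantain (1), pickerelweed (2), arrowhead (1)
Species richness = number of distinct species = 12

12


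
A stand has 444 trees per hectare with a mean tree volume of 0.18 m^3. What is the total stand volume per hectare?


V_stand = 444 * 0.18 = 79.92 ≈ 79.9 m^3/ha

79.9 m^3/ha


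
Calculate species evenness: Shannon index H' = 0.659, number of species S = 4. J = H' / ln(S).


ln(4) = 1.38629
J = H' / ln(S) = 0.659 / 1.38629 = 0.475370 ≈ 0.4754

0.4754


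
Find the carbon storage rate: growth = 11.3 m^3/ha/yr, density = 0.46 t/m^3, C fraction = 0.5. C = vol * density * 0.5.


C = 11.3 * 0.46 * 0.5 = 2.599 ≈ 2.60 t C/ha/yr

2.60 t C/ha/yr


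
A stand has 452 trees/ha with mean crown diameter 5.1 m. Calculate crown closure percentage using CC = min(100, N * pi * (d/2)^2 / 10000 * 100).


(d/2)^2 = (5.1/2)^2 = 2.55^2 = 6.5025
Crown area = 3.141593 * 6.5025 = 20.4282 m^2
N * area / 10000 * 100 = 452 * 20.4282 / 10000 * 100 = 92.3355
CC = min(100, 92.3355) = 92.3355 ≈ 92.3%

92.3%


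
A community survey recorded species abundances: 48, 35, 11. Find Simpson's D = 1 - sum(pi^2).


Total N = 48 + 35 + 11 = 94
Per-species terms:
  p = 48/94 = 0.510638; p^2 = 0.510638^2 = 0.260751
  p = 35/94 = 0.372340; p^2 = 0.372340^2 = 0.138637
  p = 11/94 = 0.117021; p^2 = 0.117021^2 = 0.013694
sum(p^2) = 0.260751 + 0.138637 + 0.013694 = 0.413082
D = 1 - 0.413082 = 0.586918 ≈ 0.5869

0.5869


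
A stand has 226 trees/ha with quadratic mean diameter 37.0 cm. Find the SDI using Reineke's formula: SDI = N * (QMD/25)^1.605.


QMD/25 = 37.0/25 = 1.48
(1.48)^1.605 = exp(1.605 * ln(1.48)) = exp(1.605 * 0.392042) = exp(0.629227) = 1.87616
SDI = 226 * 1.87616 = 424.012 ≈ 424

424


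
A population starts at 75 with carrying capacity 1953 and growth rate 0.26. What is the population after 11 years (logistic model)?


(K - N0)/N0 = (1953 - 75)/75 = 1878/75 = 25.0400
r*t = 0.26 * 11 = 2.86; exp(-2.86) = 0.0572688
25.0400 * 0.0572688 = 1.43401
1 + 1.43401 = 2.43401
N = 1953 / 2.43401 = 802.380 ≈ 802

802


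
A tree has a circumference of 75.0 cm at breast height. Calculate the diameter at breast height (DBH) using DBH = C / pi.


DBH = C / pi = 75.0 / 3.141593 = 23.8732 ≈ 23.87 cm

23.87 cm


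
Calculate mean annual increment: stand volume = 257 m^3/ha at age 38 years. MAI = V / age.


MAI = 257 / 38 = 6.7632 ≈ 6.76 m^3/ha/yr

6.76 m^3/ha/yr


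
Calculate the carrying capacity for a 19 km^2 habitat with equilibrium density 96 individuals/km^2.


K = 96 * 19 = 1824 individuals

1824 individuals


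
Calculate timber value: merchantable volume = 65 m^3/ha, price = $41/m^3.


Value = 65 * 41 = $2665/ha

$2665/ha


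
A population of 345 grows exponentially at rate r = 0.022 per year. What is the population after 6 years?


r*t = 0.022 * 6 = 0.132
exp(0.132) = 1.14111
N = 345 * 1.14111 = 393.683 ≈ 394

394


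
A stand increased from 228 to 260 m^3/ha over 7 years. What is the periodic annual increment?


PAI = (V2 - V1) / period = (260 - 228) / 7 = 32 / 7 = 4.5714 ≈ 4.57 m^3/ha/yr

4.57 m^3/ha/yr


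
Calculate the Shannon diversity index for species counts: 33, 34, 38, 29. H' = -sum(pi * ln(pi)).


Total N = 33 + 34 + 38 + 29 = 134
Per-species terms:
  p = 33/134 = 0.246269; ln(p) = -1.401331; p*ln(p) = 0.246269 * (-1.401331) = -0.345104
  p = 34/134 = 0.253731; ln(p) = -1.371481; p*ln(p) = 0.253731 * (-1.371481) = -0.347987
  p = 38/134 = 0.283582; ln(p) = -1.260254; p*ln(p) = 0.283582 * (-1.260254) = -0.357385
  p = 29/134 = 0.216418; ln(p) = -1.530544; p*ln(p) = 0.216418 * (-1.530544) = -0.331237
sum(p*ln(p)) = (-0.345104) + (-0.347987) + (-0.357385) + (-0.331237) = -1.381713
H' = -(-1.381713) = 1.381713 ≈ 1.3817

1.3817


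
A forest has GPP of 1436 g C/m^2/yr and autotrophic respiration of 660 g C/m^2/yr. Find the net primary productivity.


NPP = GPP - Ra = 1436 - 660 = 776 g C/m^2/yr

776 g C/m^2/yr


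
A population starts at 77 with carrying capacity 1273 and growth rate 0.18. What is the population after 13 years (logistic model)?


(K - N0)/N0 = (1273 - 77)/77 = 1196/77 = 15.5325
r*t = 0.18 * 13 = 2.34; exp(-2.34) = 0.0963276
15.5325 * 0.0963276 = 1.49621
1 + 1.49621 = 2.49621
N = 1273 / 2.49621 = 509.973 ≈ 510

510


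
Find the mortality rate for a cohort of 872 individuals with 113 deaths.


Mortality rate = 113 / 872 = 0.129587 ≈ 0.1296

0.1296


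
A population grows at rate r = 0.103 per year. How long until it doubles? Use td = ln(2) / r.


td = ln(2) / 0.103 = 0.693147 / 0.103 = 6.72958 ≈ 6.7 years

6.7 years


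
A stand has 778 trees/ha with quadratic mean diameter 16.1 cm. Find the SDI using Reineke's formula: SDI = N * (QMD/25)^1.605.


QMD/25 = 16.1/25 = 0.644
(0.644)^1.605 = exp(1.605 * ln(0.644)) = exp(1.605 * (-0.440057)) = exp(-0.706291) = 0.493471
SDI = 778 * 0.493471 = 383.920 ≈ 384

384


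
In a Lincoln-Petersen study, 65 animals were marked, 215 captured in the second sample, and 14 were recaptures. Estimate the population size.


N = M * C / R = 65 * 215 / 14 = 13975 / 14 = 998.21 ≈ 998

998 individuals


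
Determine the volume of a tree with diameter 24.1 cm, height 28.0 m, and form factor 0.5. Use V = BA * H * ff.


(D/200)^2 = (24.1/200)^2 = 0.1205^2 = 0.01452025
BA = 3.141593 * 0.01452025 = 0.0456167 m^2
V = 0.0456167 * 28.0 * 0.5 = 0.638634 ≈ 0.639 m^3

0.639 m^3


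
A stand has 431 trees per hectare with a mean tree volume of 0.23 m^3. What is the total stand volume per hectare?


V_stand = 431 * 0.23 = 99.13 ≈ 99.1 m^3/ha

99.1 m^3/ha


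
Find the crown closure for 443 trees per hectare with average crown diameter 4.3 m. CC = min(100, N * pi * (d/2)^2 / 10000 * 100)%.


(d/2)^2 = (4.3/2)^2 = 2.15^2 = 4.6225
Crown area = 3.141593 * 4.6225 = 14.5220 m^2
N * area / 10000 * 100 = 443 * 14.5220 / 10000 * 100 = 64.3325
CC = min(100, 64.3325) = 64.3325 ≈ 64.3%

64.3%


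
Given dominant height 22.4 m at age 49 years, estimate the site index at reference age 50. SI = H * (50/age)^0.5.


50/49 = 1.02041
(1.02041)^0.5 = 1.01015
SI = 22.4 * 1.01015 = 22.6274 ≈ 22.6 m

22.6 m


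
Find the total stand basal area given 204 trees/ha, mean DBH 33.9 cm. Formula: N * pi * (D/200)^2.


(D/200)^2 = (33.9/200)^2 = 0.1695^2 = 0.02873025
Individual BA = 3.141593 * 0.02873025 = 0.0902588 m^2
Stand BA = 204 * 0.0902588 = 18.4128 ≈ 18.41 m^2/ha

18.41 m^2/ha


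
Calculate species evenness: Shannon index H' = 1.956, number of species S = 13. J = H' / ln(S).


ln(13) = 2.56495
J = H' / ln(S) = 1.956 / 2.56495 = 0.762588 ≈ 0.7626

0.7626


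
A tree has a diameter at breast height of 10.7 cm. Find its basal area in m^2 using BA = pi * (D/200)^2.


D/200 = 10.7/200 = 0.0535 m
(D/200)^2 = 0.0535^2 = 0.00286225
BA = 3.141593 * 0.00286225 = 0.00899202 ≈ 0.0090 m^2

0.0090 m^2


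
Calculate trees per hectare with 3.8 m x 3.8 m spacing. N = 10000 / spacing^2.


N = 10000 / 3.8^2 = 10000 / 14.44 = 692.521 ≈ 693 trees/ha

693 trees/ha


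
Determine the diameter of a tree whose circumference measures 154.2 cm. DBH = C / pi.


DBH = C / pi = 154.2 / 3.141593 = 49.0834 ≈ 49.08 cm

49.08 cm


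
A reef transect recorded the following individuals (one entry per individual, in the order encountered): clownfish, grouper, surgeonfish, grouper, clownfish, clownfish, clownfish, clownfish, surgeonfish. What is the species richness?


Total individuals logged = 9
Distinct species (count of individuals): clownfish (5), grouper (2), surgeonfish (2)
Species richness = number of distinct species = 3

3


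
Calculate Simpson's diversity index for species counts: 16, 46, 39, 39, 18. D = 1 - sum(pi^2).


Total N = 16 + 46 + 39 + 39 + 18 = 158
Per-species terms:
  p = 16/158 = 0.101266; p^2 = 0.101266^2 = 0.010255
  p = 46/158 = 0.291139; p^2 = 0.291139^2 = 0.084762
  p = 39/158 = 0.246835; p^2 = 0.246835^2 = 0.060928
  p = 39/158 = 0.246835; p^2 = 0.246835^2 = 0.060928
  p = 18/158 = 0.113924; p^2 = 0.113924^2 = 0.012979
sum(p^2) = 0.010255 + 0.084762 + 0.060928 + 0.060928 + 0.012979 = 0.229852
D = 1 - 0.229852 = 0.770148 ≈ 0.7701

0.7701


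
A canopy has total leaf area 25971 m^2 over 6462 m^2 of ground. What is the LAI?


LAI = 25971 / 6462 = 4.0190 ≈ 4.02

4.02


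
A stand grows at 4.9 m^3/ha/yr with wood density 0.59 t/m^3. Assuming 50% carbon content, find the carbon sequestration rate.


C = 4.9 * 0.59 * 0.5 = 1.4455 ≈ 1.45 t C/ha/yr

1.45 t C/ha/yr


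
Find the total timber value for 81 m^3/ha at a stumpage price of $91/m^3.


Value = 81 * 91 = $7371/ha

$7371/ha


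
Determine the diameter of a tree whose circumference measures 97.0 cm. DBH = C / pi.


DBH = C / pi = 97.0 / 3.141593 = 30.8761 ≈ 30.88 cm

30.88 cm


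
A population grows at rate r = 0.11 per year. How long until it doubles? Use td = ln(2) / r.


td = ln(2) / 0.11 = 0.693147 / 0.11 = 6.30134 ≈ 6.3 years

6.3 years


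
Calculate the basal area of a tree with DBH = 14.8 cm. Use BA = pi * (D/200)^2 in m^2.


D/200 = 14.8/200 = 0.074 m
(D/200)^2 = 0.074^2 = 0.005476
BA = 3.141593 * 0.005476 = 0.0172034 ≈ 0.0172 m^2

0.0172 m^2


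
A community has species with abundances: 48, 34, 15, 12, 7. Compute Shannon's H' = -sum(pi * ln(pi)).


Total N = 48 + 34 + 15 + 12 + 7 = 116
Per-species terms:
  p = 48/116 = 0.413793; ln(p) = -0.882389; p*ln(p) = 0.413793 * (-0.882389) = -0.365126
  p = 34/116 = 0.293103; ln(p) = -1.227231; p*ln(p) = 0.293103 * (-1.227231) = -0.359705
  p = 15/116 = 0.129310; ln(p) = -2.045543; p*ln(p) = 0.129310 * (-2.045543) = -0.264509
  p = 12/116 = 0.103448; ln(p) = -2.268686; p*ln(p) = 0.103448 * (-2.268686) = -0.234691
  p = 7/116 = 0.060345; ln(p) = -2.807677; p*ln(p) = 0.060345 * (-2.807677) = -0.169429
sum(p*ln(p)) = (-0.365126) + (-0.359705) + (-0.264509) + (-0.234691) + (-0.169429) = -1.393460
H' = -(-1.393460) = 1.393460 ≈ 1.3935

1.3935


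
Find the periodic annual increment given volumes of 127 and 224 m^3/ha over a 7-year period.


PAI = (V2 - V1) / period = (224 - 127) / 7 = 97 / 7 = 13.8571 ≈ 13.86 m^3/ha/yr

13.86 m^3/ha/yr


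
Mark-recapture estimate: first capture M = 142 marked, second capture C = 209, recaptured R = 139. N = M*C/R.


N = M * C / R = 142 * 209 / 139 = 29678 / 139 = 213.51 ≈ 214

214 individuals


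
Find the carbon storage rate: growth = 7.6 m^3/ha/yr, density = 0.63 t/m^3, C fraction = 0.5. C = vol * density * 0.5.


C = 7.6 * 0.63 * 0.5 = 2.394 ≈ 2.39 t C/ha/yr

2.39 t C/ha/yr


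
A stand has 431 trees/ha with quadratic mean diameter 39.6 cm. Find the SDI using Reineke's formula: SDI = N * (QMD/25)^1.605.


QMD/25 = 39.6/25 = 1.584
(1.584)^1.605 = exp(1.605 * ln(1.584)) = exp(1.605 * 0.459953) = exp(0.738225) = 2.09222
SDI = 431 * 2.09222 = 901.747 ≈ 902

902


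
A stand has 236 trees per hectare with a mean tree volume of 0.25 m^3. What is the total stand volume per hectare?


V_stand = 236 * 0.25 = 59.0 m^3/ha

59.0 m^3/ha


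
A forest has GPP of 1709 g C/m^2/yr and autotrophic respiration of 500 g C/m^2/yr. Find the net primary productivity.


NPP = GPP - Ra = 1709 - 500 = 1209 g C/m^2/yr

1209 g C/m^2/yr


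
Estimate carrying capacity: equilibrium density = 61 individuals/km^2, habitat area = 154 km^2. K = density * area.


K = 61 * 154 = 9394 individuals

9394 individuals


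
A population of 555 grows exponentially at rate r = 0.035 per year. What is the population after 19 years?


r*t = 0.035 * 19 = 0.665
exp(0.665) = 1.94449
N = 555 * 1.94449 = 1079.19 ≈ 1079

1079


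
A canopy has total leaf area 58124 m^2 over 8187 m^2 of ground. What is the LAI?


LAI = 58124 / 8187 = 7.0995 ≈ 7.10

7.10


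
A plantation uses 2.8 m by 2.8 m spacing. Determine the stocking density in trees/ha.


N = 10000 / 2.8^2 = 10000 / 7.84 = 1275.51 ≈ 1276 trees/ha

1276 trees/ha


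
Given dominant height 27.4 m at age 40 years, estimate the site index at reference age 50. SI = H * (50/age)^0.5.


50/40 = 1.25000
(1.25000)^0.5 = 1.11803
SI = 27.4 * 1.11803 = 30.6340 ≈ 30.6 m

30.6 m


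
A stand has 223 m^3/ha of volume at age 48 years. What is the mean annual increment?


MAI = 223 / 48 = 4.6458 ≈ 4.65 m^3/ha/yr

4.65 m^3/ha/yr


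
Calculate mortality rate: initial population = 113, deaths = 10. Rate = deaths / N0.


Mortality rate = 10 / 113 = 0.088496 ≈ 0.0885

0.0885


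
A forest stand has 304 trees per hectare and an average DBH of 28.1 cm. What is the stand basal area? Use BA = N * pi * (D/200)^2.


(D/200)^2 = (28.1/200)^2 = 0.1405^2 = 0.01974025
Individual BA = 3.141593 * 0.01974025 = 0.0620158 m^2
Stand BA = 304 * 0.0620158 = 18.8528 ≈ 18.85 m^2/ha

18.85 m^2/ha


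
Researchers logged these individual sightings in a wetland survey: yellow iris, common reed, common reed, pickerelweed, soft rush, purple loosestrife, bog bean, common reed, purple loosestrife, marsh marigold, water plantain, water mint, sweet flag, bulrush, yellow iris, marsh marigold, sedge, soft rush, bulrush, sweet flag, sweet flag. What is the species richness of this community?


Total individuals logged = 21
Distinct species (count of individuals): yellow iris (2), common reed (3), pickerelweed (1), soft rush (2), purple loosestrife (2), bog bean (1), marsh marigold (2), water plantain (1), water mint (1), sweet flag (3), bulrush (2), sedge (1)
Species richness = number of distinct species = 12

12


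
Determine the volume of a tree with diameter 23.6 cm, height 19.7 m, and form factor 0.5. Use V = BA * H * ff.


(D/200)^2 = (23.6/200)^2 = 0.118^2 = 0.013924
BA = 3.141593 * 0.013924 = 0.0437435 m^2
V = 0.0437435 * 19.7 * 0.5 = 0.430873 ≈ 0.431 m^3

0.431 m^3


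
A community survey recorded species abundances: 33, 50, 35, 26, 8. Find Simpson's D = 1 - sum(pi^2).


Total N = 33 + 50 + 35 + 26 + 8 = 152
Per-species terms:
  p = 33/152 = 0.217105; p^2 = 0.217105^2 = 0.047135
  p = 50/152 = 0.328947; p^2 = 0.328947^2 = 0.108206
  p = 35/152 = 0.230263; p^2 = 0.230263^2 = 0.053021
  p = 26/152 = 0.171053; p^2 = 0.171053^2 = 0.029259
  p = 8/152 = 0.052632; p^2 = 0.052632^2 = 0.002770
sum(p^2) = 0.047135 + 0.108206 + 0.053021 + 0.029259 + 0.002770 = 0.240391
D = 1 - 0.240391 = 0.759609 ≈ 0.7596

0.7596


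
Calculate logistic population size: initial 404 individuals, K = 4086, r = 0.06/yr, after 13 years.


(K - N0)/N0 = (4086 - 404)/404 = 3682/404 = 9.11386
r*t = 0.06 * 13 = 0.78; exp(-0.78) = 0.458406
9.11386 * 0.458406 = 4.17785
1 + 4.17785 = 5.17785
N = 4086 / 5.17785 = 789.131 ≈ 789

789


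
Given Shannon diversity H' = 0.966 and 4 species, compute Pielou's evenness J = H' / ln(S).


ln(4) = 1.38629
J = H' / ln(S) = 0.966 / 1.38629 = 0.696824 ≈ 0.6968

0.6968


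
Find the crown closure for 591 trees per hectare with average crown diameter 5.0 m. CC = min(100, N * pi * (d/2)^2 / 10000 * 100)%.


(d/2)^2 = (5.0/2)^2 = 2.5^2 = 6.25
Crown area = 3.141593 * 6.25 = 19.6350 m^2
N * area / 10000 * 100 = 591 * 19.6350 / 10000 * 100 = 116.043
CC = min(100, 116.043) = 100%

100%


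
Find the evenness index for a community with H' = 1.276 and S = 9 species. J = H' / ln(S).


ln(9) = 2.19722
J = H' / ln(S) = 1.276 / 2.19722 = 0.580734 ≈ 0.5807

0.5807


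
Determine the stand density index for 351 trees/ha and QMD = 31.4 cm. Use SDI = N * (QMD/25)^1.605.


QMD/25 = 31.4/25 = 1.256
(1.256)^1.605 = exp(1.605 * ln(1.256)) = exp(1.605 * 0.227932) = exp(0.365831) = 1.44171
SDI = 351 * 1.44171 = 506.040 ≈ 506

506


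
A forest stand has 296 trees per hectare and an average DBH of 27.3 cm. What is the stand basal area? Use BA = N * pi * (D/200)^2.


(D/200)^2 = (27.3/200)^2 = 0.1365^2 = 0.01863225
Individual BA = 3.141593 * 0.01863225 = 0.0585349 m^2
Stand BA = 296 * 0.0585349 = 17.3263 ≈ 17.33 m^2/ha

17.33 m^2/ha


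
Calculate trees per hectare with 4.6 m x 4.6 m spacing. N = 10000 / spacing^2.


N = 10000 / 4.6^2 = 10000 / 21.16 = 472.590 ≈ 473 trees/ha

473 trees/ha


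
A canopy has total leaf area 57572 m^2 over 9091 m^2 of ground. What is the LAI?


LAI = 57572 / 9091 = 6.3329 ≈ 6.33

6.33


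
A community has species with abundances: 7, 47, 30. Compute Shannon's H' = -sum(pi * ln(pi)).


Total N = 7 + 47 + 30 = 84
Per-species terms:
  p = 7/84 = 0.083333; ln(p) = -2.484911; p*ln(p) = 0.083333 * (-2.484911) = -0.207075
  p = 47/84 = 0.559524; ln(p) = -0.580669; p*ln(p) = 0.559524 * (-0.580669) = -0.324898
  p = 30/84 = 0.357143; ln(p) = -1.029619; p*ln(p) = 0.357143 * (-1.029619) = -0.367721
sum(p*ln(p)) = (-0.207075) + (-0.324898) + (-0.367721) = -0.899694
H' = -(-0.899694) = 0.899694 ≈ 0.8997

0.8997


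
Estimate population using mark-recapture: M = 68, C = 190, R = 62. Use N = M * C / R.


N = M * C / R = 68 * 190 / 62 = 12920 / 62 = 208.39 ≈ 208

208 individuals


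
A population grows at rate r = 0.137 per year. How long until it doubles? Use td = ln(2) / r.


td = ln(2) / 0.137 = 0.693147 / 0.137 = 5.05947 ≈ 5.1 years

5.1 years


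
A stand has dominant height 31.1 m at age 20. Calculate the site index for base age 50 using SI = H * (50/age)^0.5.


50/20 = 2.50000
(2.50000)^0.5 = 1.58114
SI = 31.1 * 1.58114 = 49.1735 ≈ 49.2 m

49.2 m


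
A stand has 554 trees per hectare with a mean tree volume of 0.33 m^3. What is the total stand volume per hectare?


V_stand = 554 * 0.33 = 182.82 ≈ 182.8 m^3/ha

182.8 m^3/ha


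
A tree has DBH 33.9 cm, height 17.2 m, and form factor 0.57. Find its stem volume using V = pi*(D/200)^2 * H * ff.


(D/200)^2 = (33.9/200)^2 = 0.1695^2 = 0.02873025
BA = 3.141593 * 0.02873025 = 0.0902588 m^2
V = 0.0902588 * 17.2 * 0.57 = 0.884897 ≈ 0.885 m^3

0.885 m^3


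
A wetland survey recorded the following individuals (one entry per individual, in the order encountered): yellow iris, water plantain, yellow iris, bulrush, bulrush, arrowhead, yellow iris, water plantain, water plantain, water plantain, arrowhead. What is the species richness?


Total individuals logged = 11
Distinct species (count of individuals): yellow iris (3), water plantain (4), bulrush (2), arrowhead (2)
Species richness = number of distinct species = 4

4


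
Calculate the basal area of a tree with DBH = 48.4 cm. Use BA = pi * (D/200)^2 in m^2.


D/200 = 48.4/200 = 0.242 m
(D/200)^2 = 0.242^2 = 0.058564
BA = 3.141593 * 0.058564 = 0.183984 ≈ 0.1840 m^2

0.1840 m^2


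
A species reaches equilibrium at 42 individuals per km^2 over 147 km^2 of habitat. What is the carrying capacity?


K = 42 * 147 = 6174 individuals

6174 individuals


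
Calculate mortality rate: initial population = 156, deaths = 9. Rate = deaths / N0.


Mortality rate = 9 / 156 = 0.057692 ≈ 0.0577

0.0577


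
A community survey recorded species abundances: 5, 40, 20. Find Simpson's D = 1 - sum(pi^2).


Total N = 5 + 40 + 20 = 65
Per-species terms:
  p = 5/65 = 0.076923; p^2 = 0.076923^2 = 0.005917
  p = 40/65 = 0.615385; p^2 = 0.615385^2 = 0.378699
  p = 20/65 = 0.307692; p^2 = 0.307692^2 = 0.094674
sum(p^2) = 0.005917 + 0.378699 + 0.094674 = 0.479290
D = 1 - 0.479290 = 0.520710 ≈ 0.5207

0.5207


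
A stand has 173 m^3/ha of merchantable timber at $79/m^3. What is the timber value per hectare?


Value = 173 * 79 = $13667/ha

$13667/ha


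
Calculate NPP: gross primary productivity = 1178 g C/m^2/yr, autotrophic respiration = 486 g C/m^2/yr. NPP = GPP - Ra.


NPP = GPP - Ra = 1178 - 486 = 692 g C/m^2/yr

692 g C/m^2/yr


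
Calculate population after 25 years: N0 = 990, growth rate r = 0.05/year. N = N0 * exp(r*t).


r*t = 0.05 * 25 = 1.25
exp(1.25) = 3.49034
N = 990 * 3.49034 = 3455.44 ≈ 3455

3455


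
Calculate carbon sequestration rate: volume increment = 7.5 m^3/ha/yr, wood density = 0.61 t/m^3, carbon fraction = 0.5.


C = 7.5 * 0.61 * 0.5 = 2.2875 ≈ 2.29 t C/ha/yr

2.29 t C/ha/yr


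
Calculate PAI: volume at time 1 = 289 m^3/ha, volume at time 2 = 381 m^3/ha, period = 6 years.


PAI = (V2 - V1) / period = (381 - 289) / 6 = 92 / 6 = 15.3333 ≈ 15.33 m^3/ha/yr

15.33 m^3/ha/yr


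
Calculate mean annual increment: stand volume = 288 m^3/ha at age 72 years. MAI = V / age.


MAI = 288 / 72 = 4.00 m^3/ha/yr

4.00 m^3/ha/yr


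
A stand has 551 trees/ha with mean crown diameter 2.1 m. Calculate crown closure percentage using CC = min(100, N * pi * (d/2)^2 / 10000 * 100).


(d/2)^2 = (2.1/2)^2 = 1.05^2 = 1.1025
Crown area = 3.141593 * 1.1025 = 3.46361 m^2
N * area / 10000 * 100 = 551 * 3.46361 / 10000 * 100 = 19.0845
CC = min(100, 19.0845) = 19.0845 ≈ 19.1%

19.1%


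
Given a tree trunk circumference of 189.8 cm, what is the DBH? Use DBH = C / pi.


DBH = C / pi = 189.8 / 3.141593 = 60.4152 ≈ 60.42 cm

60.42 cm


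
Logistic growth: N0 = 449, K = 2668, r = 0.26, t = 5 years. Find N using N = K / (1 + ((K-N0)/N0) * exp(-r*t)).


(K - N0)/N0 = (2668 - 449)/449 = 2219/449 = 4.94209
r*t = 0.26 * 5 = 1.3; exp(-1.3) = 0.272532
4.94209 * 0.272532 = 1.34688
1 + 1.34688 = 2.34688
N = 2668 / 2.34688 = 1136.83 ≈ 1137

1137


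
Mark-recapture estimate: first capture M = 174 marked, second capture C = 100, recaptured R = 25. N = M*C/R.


N = M * C / R = 174 * 100 / 25 = 17400 / 25 = 696

696 individuals


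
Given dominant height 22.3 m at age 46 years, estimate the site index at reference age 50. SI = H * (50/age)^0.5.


50/46 = 1.08696
(1.08696)^0.5 = 1.04257
SI = 22.3 * 1.04257 = 23.2493 ≈ 23.2 m

23.2 m


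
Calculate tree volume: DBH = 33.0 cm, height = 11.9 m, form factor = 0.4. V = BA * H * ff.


(D/200)^2 = (33.0/200)^2 = 0.165^2 = 0.027225
BA = 3.141593 * 0.027225 = 0.0855299 m^2
V = 0.0855299 * 11.9 * 0.4 = 0.407122 ≈ 0.407 m^3

0.407 m^3


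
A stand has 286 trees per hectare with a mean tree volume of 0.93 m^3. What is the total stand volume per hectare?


V_stand = 286 * 0.93 = 265.98 ≈ 266.0 m^3/ha

266.0 m^3/ha


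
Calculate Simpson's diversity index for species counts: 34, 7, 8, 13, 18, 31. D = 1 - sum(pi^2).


Total N = 34 + 7 + 8 + 13 + 18 + 31 = 111
Per-species terms:
  p = 34/111 = 0.306306; p^2 = 0.306306^2 = 0.093823
  p = 7/111 = 0.063063; p^2 = 0.063063^2 = 0.003977
  p = 8/111 = 0.072072; p^2 = 0.072072^2 = 0.005194
  p = 13/111 = 0.117117; p^2 = 0.117117^2 = 0.013716
  p = 18/111 = 0.162162; p^2 = 0.162162^2 = 0.026297
  p = 31/111 = 0.279279; p^2 = 0.279279^2 = 0.077997
sum(p^2) = 0.093823 + 0.003977 + 0.005194 + 0.013716 + 0.026297 + 0.077997 = 0.221004
D = 1 - 0.221004 = 0.778996 ≈ 0.7790

0.7790


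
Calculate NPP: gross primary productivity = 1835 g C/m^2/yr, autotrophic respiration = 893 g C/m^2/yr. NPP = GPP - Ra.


NPP = GPP - Ra = 1835 - 893 = 942 g C/m^2/yr

942 g C/m^2/yr


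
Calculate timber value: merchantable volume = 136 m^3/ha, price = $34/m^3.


Value = 136 * 34 = $4624/ha

$4624/ha


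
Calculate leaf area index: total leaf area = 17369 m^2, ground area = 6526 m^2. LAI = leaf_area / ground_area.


LAI = 17369 / 6526 = 2.6615 ≈ 2.66

2.66


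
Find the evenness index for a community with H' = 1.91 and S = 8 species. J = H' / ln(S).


ln(8) = 2.07944
J = H' / ln(S) = 1.91 / 2.07944 = 0.918517 ≈ 0.9185

0.9185


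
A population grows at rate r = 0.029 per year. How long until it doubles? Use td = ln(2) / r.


td = ln(2) / 0.029 = 0.693147 / 0.029 = 23.9016 ≈ 23.9 years

23.9 years


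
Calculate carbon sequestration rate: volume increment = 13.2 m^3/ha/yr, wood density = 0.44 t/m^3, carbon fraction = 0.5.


C = 13.2 * 0.44 * 0.5 = 2.904 ≈ 2.90 t C/ha/yr

2.90 t C/ha/yr


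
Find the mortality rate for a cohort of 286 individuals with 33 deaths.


Mortality rate = 33 / 286 = 0.115385 ≈ 0.1154

0.1154


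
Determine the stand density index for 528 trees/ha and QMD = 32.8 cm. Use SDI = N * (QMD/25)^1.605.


QMD/25 = 32.8/25 = 1.312
(1.312)^1.605 = exp(1.605 * ln(1.312)) = exp(1.605 * 0.271553) = exp(0.435843) = 1.54627
SDI = 528 * 1.54627 = 816.431 ≈ 816

816


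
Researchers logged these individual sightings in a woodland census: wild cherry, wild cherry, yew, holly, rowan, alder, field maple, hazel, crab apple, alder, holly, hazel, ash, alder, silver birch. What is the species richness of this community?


Total individuals logged = 15
Distinct species (count of individuals): wild cherry (2), yew (1), holly (2), rowan (1), alder (3), field maple (1), hazel (2), crab apple (1), ash (1), silver birch (1)
Species richness = number of distinct species = 10

10


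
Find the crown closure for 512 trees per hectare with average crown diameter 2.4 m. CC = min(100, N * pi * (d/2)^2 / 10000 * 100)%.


(d/2)^2 = (2.4/2)^2 = 1.2^2 = 1.44
Crown area = 3.141593 * 1.44 = 4.52389 m^2
N * area / 10000 * 100 = 512 * 4.52389 / 10000 * 100 = 23.1623
CC = min(100, 23.1623) = 23.1623 ≈ 23.2%

23.2%


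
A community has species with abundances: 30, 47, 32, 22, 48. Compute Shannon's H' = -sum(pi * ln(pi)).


Total N = 30 + 47 + 32 + 22 + 48 = 179
Per-species terms:
  p = 30/179 = 0.167598; ln(p) = -1.786187; p*ln(p) = 0.167598 * (-1.786187) = -0.299361
  p = 47/179 = 0.262570; ln(p) = -1.337238; p*ln(p) = 0.262570 * (-1.337238) = -0.351119
  p = 32/179 = 0.178771; ln(p) = -1.721650; p*ln(p) = 0.178771 * (-1.721650) = -0.307781
  p = 22/179 = 0.122905; ln(p) = -2.096344; p*ln(p) = 0.122905 * (-2.096344) = -0.257651
  p = 48/179 = 0.268156; ln(p) = -1.316186; p*ln(p) = 0.268156 * (-1.316186) = -0.352943
sum(p*ln(p)) = (-0.299361) + (-0.351119) + (-0.307781) + (-0.257651) + (-0.352943) = -1.568855
H' = -(-1.568855) = 1.568855 ≈ 1.5689

1.5689


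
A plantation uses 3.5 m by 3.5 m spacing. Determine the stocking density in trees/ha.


N = 10000 / 3.5^2 = 10000 / 12.25 = 816.327 ≈ 816 trees/ha

816 trees/ha


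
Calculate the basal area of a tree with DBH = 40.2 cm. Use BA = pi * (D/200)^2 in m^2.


D/200 = 40.2/200 = 0.201 m
(D/200)^2 = 0.201^2 = 0.040401
BA = 3.141593 * 0.040401 = 0.126923 ≈ 0.1269 m^2

0.1269 m^2


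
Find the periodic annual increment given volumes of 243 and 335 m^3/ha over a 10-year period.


PAI = (V2 - V1) / period = (335 - 243) / 10 = 92 / 10 = 9.20 m^3/ha/yr

9.20 m^3/ha/yr


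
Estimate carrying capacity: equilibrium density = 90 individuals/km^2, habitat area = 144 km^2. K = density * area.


K = 90 * 144 = 12960 individuals

12960 individuals


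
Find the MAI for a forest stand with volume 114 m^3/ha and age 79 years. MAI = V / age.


MAI = 114 / 79 = 1.4430 ≈ 1.44 m^3/ha/yr

1.44 m^3/ha/yr


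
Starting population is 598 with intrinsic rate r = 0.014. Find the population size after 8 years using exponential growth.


r*t = 0.014 * 8 = 0.112
exp(0.112) = 1.11851
N = 598 * 1.11851 = 668.869 ≈ 669

669


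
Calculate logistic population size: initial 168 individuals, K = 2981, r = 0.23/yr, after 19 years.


(K - N0)/N0 = (2981 - 168)/168 = 2813/168 = 16.7440
r*t = 0.23 * 19 = 4.37; exp(-4.37) = 0.0126512
16.7440 * 0.0126512 = 0.211832
1 + 0.211832 = 1.21183
N = 2981 / 1.21183 = 2459.92 ≈ 2460

2460


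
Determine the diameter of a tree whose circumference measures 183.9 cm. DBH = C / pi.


DBH = C / pi = 183.9 / 3.141593 = 58.5372 ≈ 58.54 cm

58.54 cm


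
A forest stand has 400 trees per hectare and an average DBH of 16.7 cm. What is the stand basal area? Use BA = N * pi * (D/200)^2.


(D/200)^2 = (16.7/200)^2 = 0.0835^2 = 0.00697225
Individual BA = 3.141593 * 0.00697225 = 0.0219040 m^2
Stand BA = 400 * 0.0219040 = 8.76160 ≈ 8.76 m^2/ha

8.76 m^2/ha


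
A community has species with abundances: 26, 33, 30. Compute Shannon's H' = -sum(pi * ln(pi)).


Total N = 26 + 33 + 30 = 89
Per-species terms:
  p = 26/89 = 0.292135; ln(p) = -1.230539; p*ln(p) = 0.292135 * (-1.230539) = -0.359484
  p = 33/89 = 0.370787; ln(p) = -0.992128; p*ln(p) = 0.370787 * (-0.992128) = -0.367868
  p = 30/89 = 0.337079; ln(p) = -1.087438; p*ln(p) = 0.337079 * (-1.087438) = -0.366553
sum(p*ln(p)) = (-0.359484) + (-0.367868) + (-0.366553) = -1.093905
H' = -(-1.093905) = 1.093905 ≈ 1.0939

1.0939
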